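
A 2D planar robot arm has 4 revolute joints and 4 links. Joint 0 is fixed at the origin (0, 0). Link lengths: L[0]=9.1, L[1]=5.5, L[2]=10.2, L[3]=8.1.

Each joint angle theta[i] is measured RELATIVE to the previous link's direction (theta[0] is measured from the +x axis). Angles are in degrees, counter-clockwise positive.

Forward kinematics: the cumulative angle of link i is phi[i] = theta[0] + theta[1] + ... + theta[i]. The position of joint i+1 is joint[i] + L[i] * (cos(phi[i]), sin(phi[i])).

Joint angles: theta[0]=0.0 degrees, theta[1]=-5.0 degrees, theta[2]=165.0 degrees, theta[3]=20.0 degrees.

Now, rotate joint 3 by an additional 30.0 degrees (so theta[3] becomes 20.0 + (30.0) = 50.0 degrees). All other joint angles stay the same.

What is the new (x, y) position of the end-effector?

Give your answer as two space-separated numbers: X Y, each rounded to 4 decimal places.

joint[0] = (0.0000, 0.0000)  (base)
link 0: phi[0] = 0 = 0 deg
  cos(0 deg) = 1.0000, sin(0 deg) = 0.0000
  joint[1] = (0.0000, 0.0000) + 9.1 * (1.0000, 0.0000) = (0.0000 + 9.1000, 0.0000 + 0.0000) = (9.1000, 0.0000)
link 1: phi[1] = 0 + -5 = -5 deg
  cos(-5 deg) = 0.9962, sin(-5 deg) = -0.0872
  joint[2] = (9.1000, 0.0000) + 5.5 * (0.9962, -0.0872) = (9.1000 + 5.4791, 0.0000 + -0.4794) = (14.5791, -0.4794)
link 2: phi[2] = 0 + -5 + 165 = 160 deg
  cos(160 deg) = -0.9397, sin(160 deg) = 0.3420
  joint[3] = (14.5791, -0.4794) + 10.2 * (-0.9397, 0.3420) = (14.5791 + -9.5849, -0.4794 + 3.4886) = (4.9942, 3.0092)
link 3: phi[3] = 0 + -5 + 165 + 50 = 210 deg
  cos(210 deg) = -0.8660, sin(210 deg) = -0.5000
  joint[4] = (4.9942, 3.0092) + 8.1 * (-0.8660, -0.5000) = (4.9942 + -7.0148, 3.0092 + -4.0500) = (-2.0206, -1.0408)
End effector: (-2.0206, -1.0408)

Answer: -2.0206 -1.0408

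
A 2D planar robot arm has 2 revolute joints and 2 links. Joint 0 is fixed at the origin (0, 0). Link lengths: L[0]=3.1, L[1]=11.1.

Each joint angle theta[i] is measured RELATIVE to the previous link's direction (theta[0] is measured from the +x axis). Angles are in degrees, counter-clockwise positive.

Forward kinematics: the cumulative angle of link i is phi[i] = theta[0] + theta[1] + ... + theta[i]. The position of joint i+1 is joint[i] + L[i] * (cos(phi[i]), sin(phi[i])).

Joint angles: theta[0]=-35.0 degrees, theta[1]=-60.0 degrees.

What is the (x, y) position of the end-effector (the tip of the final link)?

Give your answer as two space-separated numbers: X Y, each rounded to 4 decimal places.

joint[0] = (0.0000, 0.0000)  (base)
link 0: phi[0] = -35 = -35 deg
  cos(-35 deg) = 0.8192, sin(-35 deg) = -0.5736
  joint[1] = (0.0000, 0.0000) + 3.1 * (0.8192, -0.5736) = (0.0000 + 2.5394, 0.0000 + -1.7781) = (2.5394, -1.7781)
link 1: phi[1] = -35 + -60 = -95 deg
  cos(-95 deg) = -0.0872, sin(-95 deg) = -0.9962
  joint[2] = (2.5394, -1.7781) + 11.1 * (-0.0872, -0.9962) = (2.5394 + -0.9674, -1.7781 + -11.0578) = (1.5719, -12.8358)
End effector: (1.5719, -12.8358)

Answer: 1.5719 -12.8358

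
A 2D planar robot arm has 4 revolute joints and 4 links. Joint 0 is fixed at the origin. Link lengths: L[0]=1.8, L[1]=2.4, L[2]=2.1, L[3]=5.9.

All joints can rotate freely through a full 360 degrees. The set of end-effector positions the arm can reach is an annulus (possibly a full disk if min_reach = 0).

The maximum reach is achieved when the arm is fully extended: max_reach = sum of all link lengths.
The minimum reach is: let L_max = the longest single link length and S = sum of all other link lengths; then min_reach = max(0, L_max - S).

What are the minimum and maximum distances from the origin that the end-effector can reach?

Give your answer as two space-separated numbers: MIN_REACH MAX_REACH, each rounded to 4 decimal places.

Answer: 0.0000 12.2000

Derivation:
Link lengths: [1.8, 2.4, 2.1, 5.9]
max_reach = 1.8 + 2.4 + 2.1 + 5.9 = 12.2
L_max = max([1.8, 2.4, 2.1, 5.9]) = 5.9
S (sum of others) = 12.2 - 5.9 = 6.3
min_reach = max(0, 5.9 - 6.3) = max(0, -0.4) = 0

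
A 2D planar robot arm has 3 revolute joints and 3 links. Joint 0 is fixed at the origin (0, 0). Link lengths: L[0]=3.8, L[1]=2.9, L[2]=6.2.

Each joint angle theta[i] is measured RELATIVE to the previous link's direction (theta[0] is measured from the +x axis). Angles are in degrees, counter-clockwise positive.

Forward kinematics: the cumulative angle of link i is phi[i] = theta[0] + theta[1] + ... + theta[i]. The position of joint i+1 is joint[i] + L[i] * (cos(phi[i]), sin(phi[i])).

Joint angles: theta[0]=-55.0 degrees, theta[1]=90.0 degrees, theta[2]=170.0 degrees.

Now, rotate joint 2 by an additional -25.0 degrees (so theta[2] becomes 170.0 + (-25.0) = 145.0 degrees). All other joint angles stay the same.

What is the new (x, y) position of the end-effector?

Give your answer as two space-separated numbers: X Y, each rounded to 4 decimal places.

Answer: -1.6449 -1.4494

Derivation:
joint[0] = (0.0000, 0.0000)  (base)
link 0: phi[0] = -55 = -55 deg
  cos(-55 deg) = 0.5736, sin(-55 deg) = -0.8192
  joint[1] = (0.0000, 0.0000) + 3.8 * (0.5736, -0.8192) = (0.0000 + 2.1796, 0.0000 + -3.1128) = (2.1796, -3.1128)
link 1: phi[1] = -55 + 90 = 35 deg
  cos(35 deg) = 0.8192, sin(35 deg) = 0.5736
  joint[2] = (2.1796, -3.1128) + 2.9 * (0.8192, 0.5736) = (2.1796 + 2.3755, -3.1128 + 1.6634) = (4.5551, -1.4494)
link 2: phi[2] = -55 + 90 + 145 = 180 deg
  cos(180 deg) = -1.0000, sin(180 deg) = 0.0000
  joint[3] = (4.5551, -1.4494) + 6.2 * (-1.0000, 0.0000) = (4.5551 + -6.2000, -1.4494 + 0.0000) = (-1.6449, -1.4494)
End effector: (-1.6449, -1.4494)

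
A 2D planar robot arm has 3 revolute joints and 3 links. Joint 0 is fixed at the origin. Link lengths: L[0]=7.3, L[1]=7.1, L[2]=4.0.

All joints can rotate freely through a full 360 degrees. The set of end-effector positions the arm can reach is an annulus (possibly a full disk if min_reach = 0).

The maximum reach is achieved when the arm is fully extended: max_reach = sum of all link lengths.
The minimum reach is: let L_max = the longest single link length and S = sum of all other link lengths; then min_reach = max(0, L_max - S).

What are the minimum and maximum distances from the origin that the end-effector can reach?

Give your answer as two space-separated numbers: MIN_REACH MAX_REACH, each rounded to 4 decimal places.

Link lengths: [7.3, 7.1, 4.0]
max_reach = 7.3 + 7.1 + 4 = 18.4
L_max = max([7.3, 7.1, 4.0]) = 7.3
S (sum of others) = 18.4 - 7.3 = 11.1
min_reach = max(0, 7.3 - 11.1) = max(0, -3.8) = 0

Answer: 0.0000 18.4000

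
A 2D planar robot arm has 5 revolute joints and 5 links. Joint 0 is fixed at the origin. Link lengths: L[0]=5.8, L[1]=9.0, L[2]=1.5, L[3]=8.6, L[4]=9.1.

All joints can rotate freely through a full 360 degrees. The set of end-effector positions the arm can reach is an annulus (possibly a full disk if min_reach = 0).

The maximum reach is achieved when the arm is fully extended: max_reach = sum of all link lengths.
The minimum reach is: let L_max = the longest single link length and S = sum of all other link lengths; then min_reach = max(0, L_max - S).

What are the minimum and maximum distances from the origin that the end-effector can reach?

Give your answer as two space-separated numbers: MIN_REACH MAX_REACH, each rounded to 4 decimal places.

Link lengths: [5.8, 9.0, 1.5, 8.6, 9.1]
max_reach = 5.8 + 9 + 1.5 + 8.6 + 9.1 = 34
L_max = max([5.8, 9.0, 1.5, 8.6, 9.1]) = 9.1
S (sum of others) = 34 - 9.1 = 24.9
min_reach = max(0, 9.1 - 24.9) = max(0, -15.8) = 0

Answer: 0.0000 34.0000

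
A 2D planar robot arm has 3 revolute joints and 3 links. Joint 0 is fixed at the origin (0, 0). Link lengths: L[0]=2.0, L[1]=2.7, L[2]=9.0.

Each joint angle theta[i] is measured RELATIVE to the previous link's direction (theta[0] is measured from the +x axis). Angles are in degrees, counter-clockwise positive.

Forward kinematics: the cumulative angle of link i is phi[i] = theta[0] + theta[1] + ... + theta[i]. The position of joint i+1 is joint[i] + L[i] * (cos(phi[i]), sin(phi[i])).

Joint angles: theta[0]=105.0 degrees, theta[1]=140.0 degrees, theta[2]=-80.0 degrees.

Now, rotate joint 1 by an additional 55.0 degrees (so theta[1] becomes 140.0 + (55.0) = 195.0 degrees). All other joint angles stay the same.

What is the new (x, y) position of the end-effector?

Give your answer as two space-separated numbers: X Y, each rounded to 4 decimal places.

joint[0] = (0.0000, 0.0000)  (base)
link 0: phi[0] = 105 = 105 deg
  cos(105 deg) = -0.2588, sin(105 deg) = 0.9659
  joint[1] = (0.0000, 0.0000) + 2 * (-0.2588, 0.9659) = (0.0000 + -0.5176, 0.0000 + 1.9319) = (-0.5176, 1.9319)
link 1: phi[1] = 105 + 195 = 300 deg
  cos(300 deg) = 0.5000, sin(300 deg) = -0.8660
  joint[2] = (-0.5176, 1.9319) + 2.7 * (0.5000, -0.8660) = (-0.5176 + 1.3500, 1.9319 + -2.3383) = (0.8324, -0.4064)
link 2: phi[2] = 105 + 195 + -80 = 220 deg
  cos(220 deg) = -0.7660, sin(220 deg) = -0.6428
  joint[3] = (0.8324, -0.4064) + 9 * (-0.7660, -0.6428) = (0.8324 + -6.8944, -0.4064 + -5.7851) = (-6.0620, -6.1915)
End effector: (-6.0620, -6.1915)

Answer: -6.0620 -6.1915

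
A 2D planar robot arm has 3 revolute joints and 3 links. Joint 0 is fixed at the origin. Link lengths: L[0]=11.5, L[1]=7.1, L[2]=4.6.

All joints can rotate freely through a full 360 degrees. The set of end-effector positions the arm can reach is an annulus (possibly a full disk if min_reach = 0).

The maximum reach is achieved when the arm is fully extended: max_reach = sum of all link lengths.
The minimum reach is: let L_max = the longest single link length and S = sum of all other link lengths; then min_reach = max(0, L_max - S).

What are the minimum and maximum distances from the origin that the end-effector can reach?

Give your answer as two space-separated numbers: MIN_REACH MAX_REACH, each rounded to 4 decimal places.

Link lengths: [11.5, 7.1, 4.6]
max_reach = 11.5 + 7.1 + 4.6 = 23.2
L_max = max([11.5, 7.1, 4.6]) = 11.5
S (sum of others) = 23.2 - 11.5 = 11.7
min_reach = max(0, 11.5 - 11.7) = max(0, -0.2) = 0

Answer: 0.0000 23.2000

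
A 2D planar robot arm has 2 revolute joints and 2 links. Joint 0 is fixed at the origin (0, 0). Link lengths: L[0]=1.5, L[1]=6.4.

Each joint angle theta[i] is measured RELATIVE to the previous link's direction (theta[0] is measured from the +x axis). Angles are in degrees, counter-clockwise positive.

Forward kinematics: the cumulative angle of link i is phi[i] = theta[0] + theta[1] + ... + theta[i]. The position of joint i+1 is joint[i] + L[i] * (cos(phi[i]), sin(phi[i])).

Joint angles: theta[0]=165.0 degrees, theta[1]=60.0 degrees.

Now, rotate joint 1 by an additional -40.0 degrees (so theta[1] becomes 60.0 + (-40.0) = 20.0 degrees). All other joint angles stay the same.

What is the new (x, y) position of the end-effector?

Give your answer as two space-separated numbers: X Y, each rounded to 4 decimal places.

Answer: -7.8245 -0.1696

Derivation:
joint[0] = (0.0000, 0.0000)  (base)
link 0: phi[0] = 165 = 165 deg
  cos(165 deg) = -0.9659, sin(165 deg) = 0.2588
  joint[1] = (0.0000, 0.0000) + 1.5 * (-0.9659, 0.2588) = (0.0000 + -1.4489, 0.0000 + 0.3882) = (-1.4489, 0.3882)
link 1: phi[1] = 165 + 20 = 185 deg
  cos(185 deg) = -0.9962, sin(185 deg) = -0.0872
  joint[2] = (-1.4489, 0.3882) + 6.4 * (-0.9962, -0.0872) = (-1.4489 + -6.3756, 0.3882 + -0.5578) = (-7.8245, -0.1696)
End effector: (-7.8245, -0.1696)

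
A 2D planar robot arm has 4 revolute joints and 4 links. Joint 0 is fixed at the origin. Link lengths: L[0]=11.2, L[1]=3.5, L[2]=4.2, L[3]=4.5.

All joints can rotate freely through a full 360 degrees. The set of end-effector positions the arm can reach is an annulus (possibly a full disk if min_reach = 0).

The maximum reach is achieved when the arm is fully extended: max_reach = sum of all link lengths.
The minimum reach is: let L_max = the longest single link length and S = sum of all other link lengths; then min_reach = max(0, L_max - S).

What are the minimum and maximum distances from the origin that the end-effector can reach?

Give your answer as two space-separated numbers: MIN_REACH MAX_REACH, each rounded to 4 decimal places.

Answer: 0.0000 23.4000

Derivation:
Link lengths: [11.2, 3.5, 4.2, 4.5]
max_reach = 11.2 + 3.5 + 4.2 + 4.5 = 23.4
L_max = max([11.2, 3.5, 4.2, 4.5]) = 11.2
S (sum of others) = 23.4 - 11.2 = 12.2
min_reach = max(0, 11.2 - 12.2) = max(0, -1) = 0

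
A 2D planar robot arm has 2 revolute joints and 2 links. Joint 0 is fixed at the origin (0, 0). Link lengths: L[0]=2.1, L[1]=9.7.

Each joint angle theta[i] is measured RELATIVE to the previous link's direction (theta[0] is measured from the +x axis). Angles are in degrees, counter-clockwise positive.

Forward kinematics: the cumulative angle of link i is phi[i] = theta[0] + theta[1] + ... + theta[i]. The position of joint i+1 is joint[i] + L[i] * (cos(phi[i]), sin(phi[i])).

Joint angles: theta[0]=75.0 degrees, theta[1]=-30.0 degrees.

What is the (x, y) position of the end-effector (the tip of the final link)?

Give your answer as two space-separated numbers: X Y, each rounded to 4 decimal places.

Answer: 7.4025 8.8874

Derivation:
joint[0] = (0.0000, 0.0000)  (base)
link 0: phi[0] = 75 = 75 deg
  cos(75 deg) = 0.2588, sin(75 deg) = 0.9659
  joint[1] = (0.0000, 0.0000) + 2.1 * (0.2588, 0.9659) = (0.0000 + 0.5435, 0.0000 + 2.0284) = (0.5435, 2.0284)
link 1: phi[1] = 75 + -30 = 45 deg
  cos(45 deg) = 0.7071, sin(45 deg) = 0.7071
  joint[2] = (0.5435, 2.0284) + 9.7 * (0.7071, 0.7071) = (0.5435 + 6.8589, 2.0284 + 6.8589) = (7.4025, 8.8874)
End effector: (7.4025, 8.8874)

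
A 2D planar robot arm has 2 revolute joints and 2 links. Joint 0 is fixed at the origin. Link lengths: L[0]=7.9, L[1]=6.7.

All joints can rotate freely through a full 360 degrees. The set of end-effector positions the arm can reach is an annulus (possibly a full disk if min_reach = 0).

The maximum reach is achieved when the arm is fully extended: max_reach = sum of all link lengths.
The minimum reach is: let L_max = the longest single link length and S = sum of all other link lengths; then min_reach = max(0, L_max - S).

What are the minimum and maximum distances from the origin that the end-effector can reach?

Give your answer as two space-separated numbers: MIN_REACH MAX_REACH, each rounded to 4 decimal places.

Link lengths: [7.9, 6.7]
max_reach = 7.9 + 6.7 = 14.6
L_max = max([7.9, 6.7]) = 7.9
S (sum of others) = 14.6 - 7.9 = 6.7
min_reach = max(0, 7.9 - 6.7) = max(0, 1.2) = 1.2

Answer: 1.2000 14.6000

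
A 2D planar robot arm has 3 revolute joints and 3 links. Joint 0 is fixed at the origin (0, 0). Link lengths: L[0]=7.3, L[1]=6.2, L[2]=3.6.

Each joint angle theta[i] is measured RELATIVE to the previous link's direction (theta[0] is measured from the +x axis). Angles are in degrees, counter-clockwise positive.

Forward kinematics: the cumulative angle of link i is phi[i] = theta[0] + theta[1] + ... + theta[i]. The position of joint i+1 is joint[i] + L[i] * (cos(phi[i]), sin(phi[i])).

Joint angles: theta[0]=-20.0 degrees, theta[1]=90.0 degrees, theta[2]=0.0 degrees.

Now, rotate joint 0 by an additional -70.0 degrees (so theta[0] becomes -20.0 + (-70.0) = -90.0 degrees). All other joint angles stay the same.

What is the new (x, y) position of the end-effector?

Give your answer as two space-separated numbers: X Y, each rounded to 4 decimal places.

Answer: 9.8000 -7.3000

Derivation:
joint[0] = (0.0000, 0.0000)  (base)
link 0: phi[0] = -90 = -90 deg
  cos(-90 deg) = 0.0000, sin(-90 deg) = -1.0000
  joint[1] = (0.0000, 0.0000) + 7.3 * (0.0000, -1.0000) = (0.0000 + 0.0000, 0.0000 + -7.3000) = (0.0000, -7.3000)
link 1: phi[1] = -90 + 90 = 0 deg
  cos(0 deg) = 1.0000, sin(0 deg) = 0.0000
  joint[2] = (0.0000, -7.3000) + 6.2 * (1.0000, 0.0000) = (0.0000 + 6.2000, -7.3000 + 0.0000) = (6.2000, -7.3000)
link 2: phi[2] = -90 + 90 + 0 = 0 deg
  cos(0 deg) = 1.0000, sin(0 deg) = 0.0000
  joint[3] = (6.2000, -7.3000) + 3.6 * (1.0000, 0.0000) = (6.2000 + 3.6000, -7.3000 + 0.0000) = (9.8000, -7.3000)
End effector: (9.8000, -7.3000)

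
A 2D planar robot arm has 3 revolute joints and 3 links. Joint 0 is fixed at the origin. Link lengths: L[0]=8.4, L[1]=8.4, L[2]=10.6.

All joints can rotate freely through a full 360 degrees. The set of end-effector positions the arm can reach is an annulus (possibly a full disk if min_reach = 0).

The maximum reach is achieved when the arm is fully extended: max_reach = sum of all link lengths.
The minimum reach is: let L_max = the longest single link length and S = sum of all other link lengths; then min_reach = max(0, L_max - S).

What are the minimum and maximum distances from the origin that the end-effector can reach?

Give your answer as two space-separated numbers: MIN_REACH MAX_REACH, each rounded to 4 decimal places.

Link lengths: [8.4, 8.4, 10.6]
max_reach = 8.4 + 8.4 + 10.6 = 27.4
L_max = max([8.4, 8.4, 10.6]) = 10.6
S (sum of others) = 27.4 - 10.6 = 16.8
min_reach = max(0, 10.6 - 16.8) = max(0, -6.2) = 0

Answer: 0.0000 27.4000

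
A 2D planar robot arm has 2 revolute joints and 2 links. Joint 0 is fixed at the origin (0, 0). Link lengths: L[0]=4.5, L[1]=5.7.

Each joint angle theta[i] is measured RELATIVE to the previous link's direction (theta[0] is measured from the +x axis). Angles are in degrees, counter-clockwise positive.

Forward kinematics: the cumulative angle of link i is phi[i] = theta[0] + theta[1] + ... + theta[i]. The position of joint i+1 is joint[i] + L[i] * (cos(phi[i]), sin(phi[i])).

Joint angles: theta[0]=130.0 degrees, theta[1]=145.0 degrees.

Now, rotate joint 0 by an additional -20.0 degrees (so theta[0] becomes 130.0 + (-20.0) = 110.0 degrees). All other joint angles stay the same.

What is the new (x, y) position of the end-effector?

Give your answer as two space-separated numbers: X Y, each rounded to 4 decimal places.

Answer: -3.0144 -1.2772

Derivation:
joint[0] = (0.0000, 0.0000)  (base)
link 0: phi[0] = 110 = 110 deg
  cos(110 deg) = -0.3420, sin(110 deg) = 0.9397
  joint[1] = (0.0000, 0.0000) + 4.5 * (-0.3420, 0.9397) = (0.0000 + -1.5391, 0.0000 + 4.2286) = (-1.5391, 4.2286)
link 1: phi[1] = 110 + 145 = 255 deg
  cos(255 deg) = -0.2588, sin(255 deg) = -0.9659
  joint[2] = (-1.5391, 4.2286) + 5.7 * (-0.2588, -0.9659) = (-1.5391 + -1.4753, 4.2286 + -5.5058) = (-3.0144, -1.2772)
End effector: (-3.0144, -1.2772)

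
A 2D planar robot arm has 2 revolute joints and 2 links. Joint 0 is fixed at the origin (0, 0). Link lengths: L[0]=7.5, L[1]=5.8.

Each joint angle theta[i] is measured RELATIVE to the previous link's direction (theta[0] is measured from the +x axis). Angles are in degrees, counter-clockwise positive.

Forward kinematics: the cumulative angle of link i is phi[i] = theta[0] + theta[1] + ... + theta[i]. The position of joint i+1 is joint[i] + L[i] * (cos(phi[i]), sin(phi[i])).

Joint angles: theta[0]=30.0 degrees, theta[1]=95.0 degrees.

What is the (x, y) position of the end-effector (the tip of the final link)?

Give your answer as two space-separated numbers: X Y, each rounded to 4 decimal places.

joint[0] = (0.0000, 0.0000)  (base)
link 0: phi[0] = 30 = 30 deg
  cos(30 deg) = 0.8660, sin(30 deg) = 0.5000
  joint[1] = (0.0000, 0.0000) + 7.5 * (0.8660, 0.5000) = (0.0000 + 6.4952, 0.0000 + 3.7500) = (6.4952, 3.7500)
link 1: phi[1] = 30 + 95 = 125 deg
  cos(125 deg) = -0.5736, sin(125 deg) = 0.8192
  joint[2] = (6.4952, 3.7500) + 5.8 * (-0.5736, 0.8192) = (6.4952 + -3.3267, 3.7500 + 4.7511) = (3.1684, 8.5011)
End effector: (3.1684, 8.5011)

Answer: 3.1684 8.5011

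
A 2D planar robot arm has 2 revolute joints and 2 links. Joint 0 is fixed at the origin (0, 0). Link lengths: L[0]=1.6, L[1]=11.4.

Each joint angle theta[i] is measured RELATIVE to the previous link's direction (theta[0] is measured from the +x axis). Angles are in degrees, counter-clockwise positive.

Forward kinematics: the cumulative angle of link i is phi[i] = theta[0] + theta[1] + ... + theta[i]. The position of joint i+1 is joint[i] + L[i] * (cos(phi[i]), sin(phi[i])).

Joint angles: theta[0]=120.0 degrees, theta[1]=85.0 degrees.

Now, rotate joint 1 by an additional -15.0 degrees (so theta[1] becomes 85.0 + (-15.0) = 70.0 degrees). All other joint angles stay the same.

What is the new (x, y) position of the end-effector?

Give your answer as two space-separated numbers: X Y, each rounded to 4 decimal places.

Answer: -12.0268 -0.5939

Derivation:
joint[0] = (0.0000, 0.0000)  (base)
link 0: phi[0] = 120 = 120 deg
  cos(120 deg) = -0.5000, sin(120 deg) = 0.8660
  joint[1] = (0.0000, 0.0000) + 1.6 * (-0.5000, 0.8660) = (0.0000 + -0.8000, 0.0000 + 1.3856) = (-0.8000, 1.3856)
link 1: phi[1] = 120 + 70 = 190 deg
  cos(190 deg) = -0.9848, sin(190 deg) = -0.1736
  joint[2] = (-0.8000, 1.3856) + 11.4 * (-0.9848, -0.1736) = (-0.8000 + -11.2268, 1.3856 + -1.9796) = (-12.0268, -0.5939)
End effector: (-12.0268, -0.5939)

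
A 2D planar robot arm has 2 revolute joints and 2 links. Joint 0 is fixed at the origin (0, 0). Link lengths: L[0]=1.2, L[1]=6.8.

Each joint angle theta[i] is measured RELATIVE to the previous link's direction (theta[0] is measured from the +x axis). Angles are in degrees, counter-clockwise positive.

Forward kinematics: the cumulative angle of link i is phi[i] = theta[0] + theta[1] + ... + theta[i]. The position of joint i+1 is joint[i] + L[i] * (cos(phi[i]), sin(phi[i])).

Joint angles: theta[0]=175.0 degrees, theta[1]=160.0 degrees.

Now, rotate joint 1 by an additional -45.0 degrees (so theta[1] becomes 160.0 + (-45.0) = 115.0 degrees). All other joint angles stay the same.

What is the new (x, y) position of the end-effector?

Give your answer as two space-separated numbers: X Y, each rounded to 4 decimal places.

joint[0] = (0.0000, 0.0000)  (base)
link 0: phi[0] = 175 = 175 deg
  cos(175 deg) = -0.9962, sin(175 deg) = 0.0872
  joint[1] = (0.0000, 0.0000) + 1.2 * (-0.9962, 0.0872) = (0.0000 + -1.1954, 0.0000 + 0.1046) = (-1.1954, 0.1046)
link 1: phi[1] = 175 + 115 = 290 deg
  cos(290 deg) = 0.3420, sin(290 deg) = -0.9397
  joint[2] = (-1.1954, 0.1046) + 6.8 * (0.3420, -0.9397) = (-1.1954 + 2.3257, 0.1046 + -6.3899) = (1.1303, -6.2853)
End effector: (1.1303, -6.2853)

Answer: 1.1303 -6.2853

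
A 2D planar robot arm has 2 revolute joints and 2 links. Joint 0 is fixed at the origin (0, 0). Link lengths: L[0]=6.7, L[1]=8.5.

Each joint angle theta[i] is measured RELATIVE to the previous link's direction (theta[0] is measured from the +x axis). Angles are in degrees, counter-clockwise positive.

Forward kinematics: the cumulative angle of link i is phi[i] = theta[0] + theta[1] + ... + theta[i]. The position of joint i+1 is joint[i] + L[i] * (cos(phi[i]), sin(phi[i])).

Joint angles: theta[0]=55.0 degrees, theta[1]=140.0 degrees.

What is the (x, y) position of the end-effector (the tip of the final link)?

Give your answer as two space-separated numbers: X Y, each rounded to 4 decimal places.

joint[0] = (0.0000, 0.0000)  (base)
link 0: phi[0] = 55 = 55 deg
  cos(55 deg) = 0.5736, sin(55 deg) = 0.8192
  joint[1] = (0.0000, 0.0000) + 6.7 * (0.5736, 0.8192) = (0.0000 + 3.8430, 0.0000 + 5.4883) = (3.8430, 5.4883)
link 1: phi[1] = 55 + 140 = 195 deg
  cos(195 deg) = -0.9659, sin(195 deg) = -0.2588
  joint[2] = (3.8430, 5.4883) + 8.5 * (-0.9659, -0.2588) = (3.8430 + -8.2104, 5.4883 + -2.2000) = (-4.3674, 3.2884)
End effector: (-4.3674, 3.2884)

Answer: -4.3674 3.2884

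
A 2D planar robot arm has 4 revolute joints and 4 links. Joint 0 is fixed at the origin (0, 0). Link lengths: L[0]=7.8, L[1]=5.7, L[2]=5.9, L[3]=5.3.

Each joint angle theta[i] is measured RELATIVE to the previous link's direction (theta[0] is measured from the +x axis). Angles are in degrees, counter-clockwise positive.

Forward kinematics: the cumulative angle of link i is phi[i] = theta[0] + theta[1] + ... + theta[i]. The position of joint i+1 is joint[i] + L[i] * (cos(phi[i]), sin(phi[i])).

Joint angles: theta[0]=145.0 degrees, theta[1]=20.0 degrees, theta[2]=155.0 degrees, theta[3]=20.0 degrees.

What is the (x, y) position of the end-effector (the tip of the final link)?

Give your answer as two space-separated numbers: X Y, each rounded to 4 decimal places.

joint[0] = (0.0000, 0.0000)  (base)
link 0: phi[0] = 145 = 145 deg
  cos(145 deg) = -0.8192, sin(145 deg) = 0.5736
  joint[1] = (0.0000, 0.0000) + 7.8 * (-0.8192, 0.5736) = (0.0000 + -6.3894, 0.0000 + 4.4739) = (-6.3894, 4.4739)
link 1: phi[1] = 145 + 20 = 165 deg
  cos(165 deg) = -0.9659, sin(165 deg) = 0.2588
  joint[2] = (-6.3894, 4.4739) + 5.7 * (-0.9659, 0.2588) = (-6.3894 + -5.5058, 4.4739 + 1.4753) = (-11.8952, 5.9492)
link 2: phi[2] = 145 + 20 + 155 = 320 deg
  cos(320 deg) = 0.7660, sin(320 deg) = -0.6428
  joint[3] = (-11.8952, 5.9492) + 5.9 * (0.7660, -0.6428) = (-11.8952 + 4.5197, 5.9492 + -3.7924) = (-7.3755, 2.1567)
link 3: phi[3] = 145 + 20 + 155 + 20 = 340 deg
  cos(340 deg) = 0.9397, sin(340 deg) = -0.3420
  joint[4] = (-7.3755, 2.1567) + 5.3 * (0.9397, -0.3420) = (-7.3755 + 4.9804, 2.1567 + -1.8127) = (-2.3951, 0.3440)
End effector: (-2.3951, 0.3440)

Answer: -2.3951 0.3440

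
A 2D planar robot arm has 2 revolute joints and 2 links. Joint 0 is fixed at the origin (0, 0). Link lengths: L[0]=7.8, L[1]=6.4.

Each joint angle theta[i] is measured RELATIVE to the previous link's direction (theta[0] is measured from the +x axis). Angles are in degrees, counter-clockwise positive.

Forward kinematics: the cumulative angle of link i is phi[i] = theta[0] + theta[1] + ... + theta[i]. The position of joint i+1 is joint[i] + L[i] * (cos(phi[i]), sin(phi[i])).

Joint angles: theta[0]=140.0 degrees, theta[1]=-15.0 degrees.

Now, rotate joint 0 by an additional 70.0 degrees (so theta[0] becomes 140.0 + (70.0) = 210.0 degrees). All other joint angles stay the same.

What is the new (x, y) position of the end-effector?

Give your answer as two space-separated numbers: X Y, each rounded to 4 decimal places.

Answer: -12.9369 -5.5564

Derivation:
joint[0] = (0.0000, 0.0000)  (base)
link 0: phi[0] = 210 = 210 deg
  cos(210 deg) = -0.8660, sin(210 deg) = -0.5000
  joint[1] = (0.0000, 0.0000) + 7.8 * (-0.8660, -0.5000) = (0.0000 + -6.7550, 0.0000 + -3.9000) = (-6.7550, -3.9000)
link 1: phi[1] = 210 + -15 = 195 deg
  cos(195 deg) = -0.9659, sin(195 deg) = -0.2588
  joint[2] = (-6.7550, -3.9000) + 6.4 * (-0.9659, -0.2588) = (-6.7550 + -6.1819, -3.9000 + -1.6564) = (-12.9369, -5.5564)
End effector: (-12.9369, -5.5564)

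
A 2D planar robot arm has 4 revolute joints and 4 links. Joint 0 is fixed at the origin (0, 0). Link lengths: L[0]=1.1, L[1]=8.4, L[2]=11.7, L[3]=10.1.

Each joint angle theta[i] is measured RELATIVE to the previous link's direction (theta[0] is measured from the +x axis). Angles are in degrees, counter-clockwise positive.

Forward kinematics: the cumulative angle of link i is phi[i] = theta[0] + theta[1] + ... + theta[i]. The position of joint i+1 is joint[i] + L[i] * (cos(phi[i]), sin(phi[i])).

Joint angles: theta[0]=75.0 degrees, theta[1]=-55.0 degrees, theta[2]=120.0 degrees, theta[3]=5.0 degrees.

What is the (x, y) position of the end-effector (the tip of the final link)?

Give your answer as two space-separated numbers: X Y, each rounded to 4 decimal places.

Answer: -9.0580 17.2492

Derivation:
joint[0] = (0.0000, 0.0000)  (base)
link 0: phi[0] = 75 = 75 deg
  cos(75 deg) = 0.2588, sin(75 deg) = 0.9659
  joint[1] = (0.0000, 0.0000) + 1.1 * (0.2588, 0.9659) = (0.0000 + 0.2847, 0.0000 + 1.0625) = (0.2847, 1.0625)
link 1: phi[1] = 75 + -55 = 20 deg
  cos(20 deg) = 0.9397, sin(20 deg) = 0.3420
  joint[2] = (0.2847, 1.0625) + 8.4 * (0.9397, 0.3420) = (0.2847 + 7.8934, 1.0625 + 2.8730) = (8.1781, 3.9355)
link 2: phi[2] = 75 + -55 + 120 = 140 deg
  cos(140 deg) = -0.7660, sin(140 deg) = 0.6428
  joint[3] = (8.1781, 3.9355) + 11.7 * (-0.7660, 0.6428) = (8.1781 + -8.9627, 3.9355 + 7.5206) = (-0.7846, 11.4561)
link 3: phi[3] = 75 + -55 + 120 + 5 = 145 deg
  cos(145 deg) = -0.8192, sin(145 deg) = 0.5736
  joint[4] = (-0.7846, 11.4561) + 10.1 * (-0.8192, 0.5736) = (-0.7846 + -8.2734, 11.4561 + 5.7931) = (-9.0580, 17.2492)
End effector: (-9.0580, 17.2492)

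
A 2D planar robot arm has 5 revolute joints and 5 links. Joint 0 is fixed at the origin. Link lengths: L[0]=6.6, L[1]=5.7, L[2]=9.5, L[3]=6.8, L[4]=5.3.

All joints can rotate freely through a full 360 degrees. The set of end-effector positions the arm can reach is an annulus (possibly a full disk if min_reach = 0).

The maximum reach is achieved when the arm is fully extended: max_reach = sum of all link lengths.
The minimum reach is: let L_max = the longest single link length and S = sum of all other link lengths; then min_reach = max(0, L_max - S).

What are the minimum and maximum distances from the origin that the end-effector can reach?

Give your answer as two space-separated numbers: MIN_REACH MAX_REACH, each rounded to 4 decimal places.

Link lengths: [6.6, 5.7, 9.5, 6.8, 5.3]
max_reach = 6.6 + 5.7 + 9.5 + 6.8 + 5.3 = 33.9
L_max = max([6.6, 5.7, 9.5, 6.8, 5.3]) = 9.5
S (sum of others) = 33.9 - 9.5 = 24.4
min_reach = max(0, 9.5 - 24.4) = max(0, -14.9) = 0

Answer: 0.0000 33.9000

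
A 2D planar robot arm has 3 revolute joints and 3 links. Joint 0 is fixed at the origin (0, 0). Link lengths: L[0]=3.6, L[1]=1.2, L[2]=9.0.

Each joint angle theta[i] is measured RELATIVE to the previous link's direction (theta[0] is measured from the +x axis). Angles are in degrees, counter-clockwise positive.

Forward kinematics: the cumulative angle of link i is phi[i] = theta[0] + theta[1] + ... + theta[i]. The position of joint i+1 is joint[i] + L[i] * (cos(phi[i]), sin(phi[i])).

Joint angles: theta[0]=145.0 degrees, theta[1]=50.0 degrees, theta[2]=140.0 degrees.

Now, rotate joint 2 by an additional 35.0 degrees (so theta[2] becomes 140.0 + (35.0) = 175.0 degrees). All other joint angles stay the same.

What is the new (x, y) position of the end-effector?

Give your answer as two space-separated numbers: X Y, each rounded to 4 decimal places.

Answer: 4.7552 3.3171

Derivation:
joint[0] = (0.0000, 0.0000)  (base)
link 0: phi[0] = 145 = 145 deg
  cos(145 deg) = -0.8192, sin(145 deg) = 0.5736
  joint[1] = (0.0000, 0.0000) + 3.6 * (-0.8192, 0.5736) = (0.0000 + -2.9489, 0.0000 + 2.0649) = (-2.9489, 2.0649)
link 1: phi[1] = 145 + 50 = 195 deg
  cos(195 deg) = -0.9659, sin(195 deg) = -0.2588
  joint[2] = (-2.9489, 2.0649) + 1.2 * (-0.9659, -0.2588) = (-2.9489 + -1.1591, 2.0649 + -0.3106) = (-4.1081, 1.7543)
link 2: phi[2] = 145 + 50 + 175 = 370 deg
  cos(370 deg) = 0.9848, sin(370 deg) = 0.1736
  joint[3] = (-4.1081, 1.7543) + 9 * (0.9848, 0.1736) = (-4.1081 + 8.8633, 1.7543 + 1.5628) = (4.7552, 3.3171)
End effector: (4.7552, 3.3171)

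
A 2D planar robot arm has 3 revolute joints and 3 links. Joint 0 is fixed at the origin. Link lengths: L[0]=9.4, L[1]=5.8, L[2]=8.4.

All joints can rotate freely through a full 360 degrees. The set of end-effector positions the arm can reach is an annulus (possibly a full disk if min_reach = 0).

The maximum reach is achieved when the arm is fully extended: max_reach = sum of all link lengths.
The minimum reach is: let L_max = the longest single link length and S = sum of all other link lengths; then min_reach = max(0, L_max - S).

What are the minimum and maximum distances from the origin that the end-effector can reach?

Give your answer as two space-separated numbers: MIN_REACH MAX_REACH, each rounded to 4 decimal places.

Link lengths: [9.4, 5.8, 8.4]
max_reach = 9.4 + 5.8 + 8.4 = 23.6
L_max = max([9.4, 5.8, 8.4]) = 9.4
S (sum of others) = 23.6 - 9.4 = 14.2
min_reach = max(0, 9.4 - 14.2) = max(0, -4.8) = 0

Answer: 0.0000 23.6000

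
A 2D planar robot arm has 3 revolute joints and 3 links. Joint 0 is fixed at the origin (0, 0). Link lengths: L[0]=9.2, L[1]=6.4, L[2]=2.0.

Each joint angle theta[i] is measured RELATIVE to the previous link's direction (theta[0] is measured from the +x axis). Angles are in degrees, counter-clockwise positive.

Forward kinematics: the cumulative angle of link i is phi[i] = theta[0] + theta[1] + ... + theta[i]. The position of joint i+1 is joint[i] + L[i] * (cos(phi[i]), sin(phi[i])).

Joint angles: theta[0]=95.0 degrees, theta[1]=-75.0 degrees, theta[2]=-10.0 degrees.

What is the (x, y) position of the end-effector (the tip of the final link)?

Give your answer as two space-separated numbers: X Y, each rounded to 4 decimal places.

joint[0] = (0.0000, 0.0000)  (base)
link 0: phi[0] = 95 = 95 deg
  cos(95 deg) = -0.0872, sin(95 deg) = 0.9962
  joint[1] = (0.0000, 0.0000) + 9.2 * (-0.0872, 0.9962) = (0.0000 + -0.8018, 0.0000 + 9.1650) = (-0.8018, 9.1650)
link 1: phi[1] = 95 + -75 = 20 deg
  cos(20 deg) = 0.9397, sin(20 deg) = 0.3420
  joint[2] = (-0.8018, 9.1650) + 6.4 * (0.9397, 0.3420) = (-0.8018 + 6.0140, 9.1650 + 2.1889) = (5.2122, 11.3539)
link 2: phi[2] = 95 + -75 + -10 = 10 deg
  cos(10 deg) = 0.9848, sin(10 deg) = 0.1736
  joint[3] = (5.2122, 11.3539) + 2 * (0.9848, 0.1736) = (5.2122 + 1.9696, 11.3539 + 0.3473) = (7.1818, 11.7012)
End effector: (7.1818, 11.7012)

Answer: 7.1818 11.7012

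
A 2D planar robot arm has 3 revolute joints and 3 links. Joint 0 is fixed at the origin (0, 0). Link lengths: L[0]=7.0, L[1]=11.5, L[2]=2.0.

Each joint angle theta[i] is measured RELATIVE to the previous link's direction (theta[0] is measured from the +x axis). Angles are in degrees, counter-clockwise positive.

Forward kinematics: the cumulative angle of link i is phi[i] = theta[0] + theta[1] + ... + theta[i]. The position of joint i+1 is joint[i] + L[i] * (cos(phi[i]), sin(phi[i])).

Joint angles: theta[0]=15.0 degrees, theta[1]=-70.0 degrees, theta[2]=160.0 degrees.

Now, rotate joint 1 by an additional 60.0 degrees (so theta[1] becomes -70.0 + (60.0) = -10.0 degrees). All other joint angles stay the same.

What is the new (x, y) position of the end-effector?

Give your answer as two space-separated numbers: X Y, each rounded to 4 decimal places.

Answer: 16.2859 3.3317

Derivation:
joint[0] = (0.0000, 0.0000)  (base)
link 0: phi[0] = 15 = 15 deg
  cos(15 deg) = 0.9659, sin(15 deg) = 0.2588
  joint[1] = (0.0000, 0.0000) + 7 * (0.9659, 0.2588) = (0.0000 + 6.7615, 0.0000 + 1.8117) = (6.7615, 1.8117)
link 1: phi[1] = 15 + -10 = 5 deg
  cos(5 deg) = 0.9962, sin(5 deg) = 0.0872
  joint[2] = (6.7615, 1.8117) + 11.5 * (0.9962, 0.0872) = (6.7615 + 11.4562, 1.8117 + 1.0023) = (18.2177, 2.8140)
link 2: phi[2] = 15 + -10 + 160 = 165 deg
  cos(165 deg) = -0.9659, sin(165 deg) = 0.2588
  joint[3] = (18.2177, 2.8140) + 2 * (-0.9659, 0.2588) = (18.2177 + -1.9319, 2.8140 + 0.5176) = (16.2859, 3.3317)
End effector: (16.2859, 3.3317)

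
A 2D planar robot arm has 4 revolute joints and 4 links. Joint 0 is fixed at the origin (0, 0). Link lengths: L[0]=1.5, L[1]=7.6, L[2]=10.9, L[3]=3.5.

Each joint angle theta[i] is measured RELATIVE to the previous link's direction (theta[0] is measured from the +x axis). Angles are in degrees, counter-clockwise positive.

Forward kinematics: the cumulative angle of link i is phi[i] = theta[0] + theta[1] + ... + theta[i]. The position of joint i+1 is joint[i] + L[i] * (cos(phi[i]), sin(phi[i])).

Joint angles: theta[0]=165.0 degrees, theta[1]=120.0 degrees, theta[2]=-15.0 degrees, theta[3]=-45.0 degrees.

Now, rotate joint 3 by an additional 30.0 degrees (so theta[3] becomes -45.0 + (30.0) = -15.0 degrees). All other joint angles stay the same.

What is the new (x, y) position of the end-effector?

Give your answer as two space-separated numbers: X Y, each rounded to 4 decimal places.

Answer: -0.3877 -21.2335

Derivation:
joint[0] = (0.0000, 0.0000)  (base)
link 0: phi[0] = 165 = 165 deg
  cos(165 deg) = -0.9659, sin(165 deg) = 0.2588
  joint[1] = (0.0000, 0.0000) + 1.5 * (-0.9659, 0.2588) = (0.0000 + -1.4489, 0.0000 + 0.3882) = (-1.4489, 0.3882)
link 1: phi[1] = 165 + 120 = 285 deg
  cos(285 deg) = 0.2588, sin(285 deg) = -0.9659
  joint[2] = (-1.4489, 0.3882) + 7.6 * (0.2588, -0.9659) = (-1.4489 + 1.9670, 0.3882 + -7.3410) = (0.5181, -6.9528)
link 2: phi[2] = 165 + 120 + -15 = 270 deg
  cos(270 deg) = -0.0000, sin(270 deg) = -1.0000
  joint[3] = (0.5181, -6.9528) + 10.9 * (-0.0000, -1.0000) = (0.5181 + -0.0000, -6.9528 + -10.9000) = (0.5181, -17.8528)
link 3: phi[3] = 165 + 120 + -15 + -15 = 255 deg
  cos(255 deg) = -0.2588, sin(255 deg) = -0.9659
  joint[4] = (0.5181, -17.8528) + 3.5 * (-0.2588, -0.9659) = (0.5181 + -0.9059, -17.8528 + -3.3807) = (-0.3877, -21.2335)
End effector: (-0.3877, -21.2335)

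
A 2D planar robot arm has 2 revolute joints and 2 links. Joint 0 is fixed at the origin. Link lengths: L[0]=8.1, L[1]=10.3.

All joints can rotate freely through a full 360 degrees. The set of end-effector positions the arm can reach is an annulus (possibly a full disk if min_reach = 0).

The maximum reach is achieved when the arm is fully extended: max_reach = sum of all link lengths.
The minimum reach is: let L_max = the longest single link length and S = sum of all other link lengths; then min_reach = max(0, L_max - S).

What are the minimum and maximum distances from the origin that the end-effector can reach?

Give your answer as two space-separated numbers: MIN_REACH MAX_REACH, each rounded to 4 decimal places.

Answer: 2.2000 18.4000

Derivation:
Link lengths: [8.1, 10.3]
max_reach = 8.1 + 10.3 = 18.4
L_max = max([8.1, 10.3]) = 10.3
S (sum of others) = 18.4 - 10.3 = 8.1
min_reach = max(0, 10.3 - 8.1) = max(0, 2.2) = 2.2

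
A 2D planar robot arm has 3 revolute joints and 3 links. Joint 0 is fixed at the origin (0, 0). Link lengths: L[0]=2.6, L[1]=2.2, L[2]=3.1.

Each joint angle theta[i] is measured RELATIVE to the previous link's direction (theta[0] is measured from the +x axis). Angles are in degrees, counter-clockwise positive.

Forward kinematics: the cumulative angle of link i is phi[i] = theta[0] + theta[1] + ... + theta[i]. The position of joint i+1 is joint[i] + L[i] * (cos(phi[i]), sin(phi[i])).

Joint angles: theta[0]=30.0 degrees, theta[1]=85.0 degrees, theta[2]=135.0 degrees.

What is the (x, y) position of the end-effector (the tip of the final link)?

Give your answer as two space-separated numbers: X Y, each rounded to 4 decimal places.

joint[0] = (0.0000, 0.0000)  (base)
link 0: phi[0] = 30 = 30 deg
  cos(30 deg) = 0.8660, sin(30 deg) = 0.5000
  joint[1] = (0.0000, 0.0000) + 2.6 * (0.8660, 0.5000) = (0.0000 + 2.2517, 0.0000 + 1.3000) = (2.2517, 1.3000)
link 1: phi[1] = 30 + 85 = 115 deg
  cos(115 deg) = -0.4226, sin(115 deg) = 0.9063
  joint[2] = (2.2517, 1.3000) + 2.2 * (-0.4226, 0.9063) = (2.2517 + -0.9298, 1.3000 + 1.9939) = (1.3219, 3.2939)
link 2: phi[2] = 30 + 85 + 135 = 250 deg
  cos(250 deg) = -0.3420, sin(250 deg) = -0.9397
  joint[3] = (1.3219, 3.2939) + 3.1 * (-0.3420, -0.9397) = (1.3219 + -1.0603, 3.2939 + -2.9130) = (0.2616, 0.3808)
End effector: (0.2616, 0.3808)

Answer: 0.2616 0.3808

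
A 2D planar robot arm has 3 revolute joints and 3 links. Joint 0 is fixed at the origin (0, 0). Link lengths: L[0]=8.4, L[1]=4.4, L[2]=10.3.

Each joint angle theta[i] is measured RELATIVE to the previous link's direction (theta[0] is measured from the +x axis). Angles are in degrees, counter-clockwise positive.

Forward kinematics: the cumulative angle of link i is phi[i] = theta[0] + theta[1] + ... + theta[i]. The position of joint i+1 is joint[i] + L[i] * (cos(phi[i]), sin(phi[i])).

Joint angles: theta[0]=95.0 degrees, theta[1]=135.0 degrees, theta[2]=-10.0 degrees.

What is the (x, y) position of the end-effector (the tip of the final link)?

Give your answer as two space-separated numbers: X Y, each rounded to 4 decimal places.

joint[0] = (0.0000, 0.0000)  (base)
link 0: phi[0] = 95 = 95 deg
  cos(95 deg) = -0.0872, sin(95 deg) = 0.9962
  joint[1] = (0.0000, 0.0000) + 8.4 * (-0.0872, 0.9962) = (0.0000 + -0.7321, 0.0000 + 8.3680) = (-0.7321, 8.3680)
link 1: phi[1] = 95 + 135 = 230 deg
  cos(230 deg) = -0.6428, sin(230 deg) = -0.7660
  joint[2] = (-0.7321, 8.3680) + 4.4 * (-0.6428, -0.7660) = (-0.7321 + -2.8283, 8.3680 + -3.3706) = (-3.5604, 4.9974)
link 2: phi[2] = 95 + 135 + -10 = 220 deg
  cos(220 deg) = -0.7660, sin(220 deg) = -0.6428
  joint[3] = (-3.5604, 4.9974) + 10.3 * (-0.7660, -0.6428) = (-3.5604 + -7.8903, 4.9974 + -6.6207) = (-11.4506, -1.6233)
End effector: (-11.4506, -1.6233)

Answer: -11.4506 -1.6233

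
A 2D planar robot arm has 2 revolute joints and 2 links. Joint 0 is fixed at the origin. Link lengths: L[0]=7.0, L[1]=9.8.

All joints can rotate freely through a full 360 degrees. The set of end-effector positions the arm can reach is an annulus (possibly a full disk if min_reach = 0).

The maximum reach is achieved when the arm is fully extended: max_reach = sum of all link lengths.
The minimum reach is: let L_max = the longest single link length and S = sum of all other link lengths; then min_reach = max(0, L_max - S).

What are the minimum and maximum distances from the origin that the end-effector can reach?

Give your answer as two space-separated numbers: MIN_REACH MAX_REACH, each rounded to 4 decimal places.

Link lengths: [7.0, 9.8]
max_reach = 7 + 9.8 = 16.8
L_max = max([7.0, 9.8]) = 9.8
S (sum of others) = 16.8 - 9.8 = 7
min_reach = max(0, 9.8 - 7) = max(0, 2.8) = 2.8

Answer: 2.8000 16.8000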